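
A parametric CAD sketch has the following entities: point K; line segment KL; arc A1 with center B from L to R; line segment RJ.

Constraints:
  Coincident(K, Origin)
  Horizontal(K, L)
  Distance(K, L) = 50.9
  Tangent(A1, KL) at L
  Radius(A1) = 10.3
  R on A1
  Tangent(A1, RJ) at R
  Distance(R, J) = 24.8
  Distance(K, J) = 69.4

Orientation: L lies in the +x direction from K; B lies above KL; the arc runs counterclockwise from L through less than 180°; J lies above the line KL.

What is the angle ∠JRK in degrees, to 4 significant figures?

96.29°

Checks: |BL| = 10.30 ✓; |BR| = 10.30 ✓; ∠(BR, RJ) = 90.00° ✓; |RJ| = 24.80 ✓; |KJ| = 69.40 ✓.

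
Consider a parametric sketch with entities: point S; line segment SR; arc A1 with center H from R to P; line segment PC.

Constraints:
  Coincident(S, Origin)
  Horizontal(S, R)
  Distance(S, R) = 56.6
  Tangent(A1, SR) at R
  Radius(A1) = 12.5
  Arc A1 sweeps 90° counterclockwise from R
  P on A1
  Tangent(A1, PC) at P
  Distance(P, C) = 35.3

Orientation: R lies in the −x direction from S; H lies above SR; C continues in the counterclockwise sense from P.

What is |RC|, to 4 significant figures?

49.41

On A1, R sits at bearing -90° from H; a 90° counterclockwise sweep puts P at bearing 0°, so P = H + 12.5·(cos 0°, sin 0°) = (-44.10, 12.50). A1 meets PC tangentially, so HP is at right angles to PC, so PC runs along (−sin 0°, cos 0°); with |PC| = 35.3, C = (-44.10, 47.80). Then |RC| = |C − R| = 49.41.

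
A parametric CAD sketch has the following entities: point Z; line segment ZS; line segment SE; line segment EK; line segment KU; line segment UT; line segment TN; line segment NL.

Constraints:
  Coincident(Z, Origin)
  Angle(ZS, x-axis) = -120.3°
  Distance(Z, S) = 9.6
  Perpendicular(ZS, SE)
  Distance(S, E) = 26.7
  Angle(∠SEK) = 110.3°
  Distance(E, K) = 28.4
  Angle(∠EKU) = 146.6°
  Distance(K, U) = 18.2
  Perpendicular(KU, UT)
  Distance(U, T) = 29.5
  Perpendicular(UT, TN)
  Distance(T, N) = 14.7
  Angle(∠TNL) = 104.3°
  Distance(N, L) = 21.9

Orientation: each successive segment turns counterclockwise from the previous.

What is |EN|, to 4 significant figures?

30.54

Z is at the origin; ZS runs at -120.3° with length 9.6, so S = (-4.843, -8.289). ZS is perpendicular to SE, so SE runs at -30.30°; with |SE| = 26.7, E = (18.21, -21.76). ∠SEK = 110.3° gives EK at 39.40° from the x-axis; with |EK| = 28.4, K = (40.15, -3.733). ∠EKU = 146.6° gives KU at 72.80° from the x-axis; with |KU| = 18.2, U = (45.54, 13.65). The perpendicularity gives UT at right angles to KU, so UT runs at 162.8°; with |UT| = 29.5, T = (17.36, 22.38). The perpendicularity gives TN at right angles to UT, so TN runs at -107.2°; with |TN| = 14.7, N = (13.01, 8.334). Then |EN| = |N − E| = 30.54.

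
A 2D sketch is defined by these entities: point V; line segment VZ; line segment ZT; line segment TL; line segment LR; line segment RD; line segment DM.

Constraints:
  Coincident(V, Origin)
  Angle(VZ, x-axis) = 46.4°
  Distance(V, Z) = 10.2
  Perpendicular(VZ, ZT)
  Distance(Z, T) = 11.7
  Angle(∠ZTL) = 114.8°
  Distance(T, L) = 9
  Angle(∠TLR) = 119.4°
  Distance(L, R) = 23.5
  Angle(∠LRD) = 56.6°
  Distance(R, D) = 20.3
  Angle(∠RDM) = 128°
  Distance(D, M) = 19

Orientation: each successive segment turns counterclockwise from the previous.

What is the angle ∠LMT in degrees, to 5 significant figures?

8.0308°

V is at the origin; VZ runs at 46.4° with length 10.2, so Z = (7.0341, 7.3866). VZ ⟂ ZT, so ZT runs at 136.40°; with |ZT| = 11.7, T = (-1.4387, 15.455). ∠ZTL = 114.8° gives TL at -158.40° from the x-axis; with |TL| = 9.0, L = (-9.8067, 12.142). ∠TLR = 119.4° gives LR at -97.800° from the x-axis; with |LR| = 23.5, R = (-12.996, -11.141). ∠LRD = 56.6° gives RD at 25.600° from the x-axis; with |RD| = 20.3, D = (5.3112, -2.3693). ∠RDM = 128.0° gives DM at 77.600° from the x-axis; with |DM| = 19.0, M = (9.3912, 16.188). Then cos ∠LMT = ML·MT / (|ML||MT|), giving 8.0308°.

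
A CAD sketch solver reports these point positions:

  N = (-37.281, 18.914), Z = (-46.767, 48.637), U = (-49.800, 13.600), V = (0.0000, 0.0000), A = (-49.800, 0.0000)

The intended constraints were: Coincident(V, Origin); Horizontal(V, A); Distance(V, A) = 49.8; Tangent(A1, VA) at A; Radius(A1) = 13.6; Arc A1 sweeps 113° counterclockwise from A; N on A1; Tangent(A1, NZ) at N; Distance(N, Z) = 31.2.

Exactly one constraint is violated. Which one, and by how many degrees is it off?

Tangent(A1, NZ) at N — off by 5.30°.

V = (0.00, 0.00) ✓; V.y = 0.00, A.y = 0.00 ✓; |VA| = 49.80 ✓; ∠(UA, AV) = 90.00° ✓; |UA| = 13.60 ✓; bearing(U→N) − bearing(U→A) = 113.0° ✓; |UN| = 13.60 ✓; ∠(UN, NZ) = 95.30° ✗; |NZ| = 31.20 ✓.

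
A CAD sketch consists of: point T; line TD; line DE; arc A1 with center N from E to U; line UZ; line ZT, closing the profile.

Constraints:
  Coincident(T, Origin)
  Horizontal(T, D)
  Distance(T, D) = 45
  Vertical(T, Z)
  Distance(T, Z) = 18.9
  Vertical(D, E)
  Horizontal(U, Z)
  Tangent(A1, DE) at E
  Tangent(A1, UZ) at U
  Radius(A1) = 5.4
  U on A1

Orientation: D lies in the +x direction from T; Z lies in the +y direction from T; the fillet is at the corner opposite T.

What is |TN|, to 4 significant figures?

41.84

T is at the origin; TD is horizontal with |TD| = 45.0 and D on the +x side, so D = (45.00, 0.000). T and Z share the same x with |TZ| = 18.9 and Z on the +y side, so Z = (0.000, 18.90). The virtual corner opposite T is at (45.00, 18.90). Tangency of A1 to DE means the radius NE is perpendicular to DE and A1 meets UZ tangentially, so NU is at right angles to UZ, with radius 5.4, so the center N sits 5.4 in from both sides at N = (39.60, 13.50). Then |TN| = |N − T| = 41.84.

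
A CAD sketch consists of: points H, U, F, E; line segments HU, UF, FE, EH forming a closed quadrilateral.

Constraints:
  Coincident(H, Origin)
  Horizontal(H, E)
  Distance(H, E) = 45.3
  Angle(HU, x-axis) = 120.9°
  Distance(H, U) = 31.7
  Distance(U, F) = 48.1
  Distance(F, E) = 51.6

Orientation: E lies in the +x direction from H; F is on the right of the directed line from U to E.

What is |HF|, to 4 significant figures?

19.13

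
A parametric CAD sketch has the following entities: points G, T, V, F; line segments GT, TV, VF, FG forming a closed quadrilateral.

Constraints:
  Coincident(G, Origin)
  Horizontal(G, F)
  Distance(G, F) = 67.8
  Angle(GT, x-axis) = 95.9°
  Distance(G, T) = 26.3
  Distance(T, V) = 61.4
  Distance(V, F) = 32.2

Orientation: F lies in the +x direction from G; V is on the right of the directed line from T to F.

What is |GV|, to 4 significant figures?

44.19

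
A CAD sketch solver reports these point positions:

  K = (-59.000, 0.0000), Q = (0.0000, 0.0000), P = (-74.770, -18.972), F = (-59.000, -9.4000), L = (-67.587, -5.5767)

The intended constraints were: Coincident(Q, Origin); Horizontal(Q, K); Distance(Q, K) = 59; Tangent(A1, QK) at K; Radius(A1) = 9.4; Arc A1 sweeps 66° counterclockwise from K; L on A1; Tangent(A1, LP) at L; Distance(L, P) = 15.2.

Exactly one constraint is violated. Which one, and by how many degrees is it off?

Tangent(A1, LP) at L — off by 4.20°.

Q = (0.00, 0.00) ✓; Q.y = 0.00, K.y = 0.00 ✓; |QK| = 59.00 ✓; ∠(FK, KQ) = 90.00° ✓; |FK| = 9.400 ✓; bearing(F→L) − bearing(F→K) = 66.00° ✓; |FL| = 9.400 ✓; ∠(FL, LP) = 94.20° ✗; |LP| = 15.20 ✓.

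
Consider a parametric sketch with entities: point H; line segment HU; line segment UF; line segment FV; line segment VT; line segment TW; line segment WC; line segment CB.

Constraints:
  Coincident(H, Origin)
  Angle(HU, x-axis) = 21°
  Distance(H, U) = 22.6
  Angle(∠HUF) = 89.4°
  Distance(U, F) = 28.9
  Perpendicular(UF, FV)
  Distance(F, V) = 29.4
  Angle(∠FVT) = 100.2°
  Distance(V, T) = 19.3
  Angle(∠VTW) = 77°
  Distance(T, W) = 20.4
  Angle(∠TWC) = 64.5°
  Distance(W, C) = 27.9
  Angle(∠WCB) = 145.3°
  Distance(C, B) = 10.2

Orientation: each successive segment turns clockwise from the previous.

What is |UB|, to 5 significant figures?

53.065

H is at the origin; HU runs at 21.0° with length 22.6, so U = (21.099, 8.0991). ∠HUF = 89.4° gives UF at -69.600° from the x-axis; with |UF| = 28.9, F = (31.173, -18.988). UF is perpendicular to FV, so FV runs at -159.60°; with |FV| = 29.4, V = (3.6166, -29.236). ∠FVT = 100.2° gives VT at 120.60° from the x-axis; with |VT| = 19.3, T = (-6.2079, -12.624). ∠VTW = 77.0° gives TW at 17.600° from the x-axis; with |TW| = 20.4, W = (13.237, -6.4557). ∠TWC = 64.5° gives WC at -97.900° from the x-axis; with |WC| = 27.9, C = (9.4024, -34.091). ∠WCB = 145.3° gives CB at -132.60° from the x-axis; with |CB| = 10.2, B = (2.4983, -41.599). Then |UB| = |B − U| = 53.065.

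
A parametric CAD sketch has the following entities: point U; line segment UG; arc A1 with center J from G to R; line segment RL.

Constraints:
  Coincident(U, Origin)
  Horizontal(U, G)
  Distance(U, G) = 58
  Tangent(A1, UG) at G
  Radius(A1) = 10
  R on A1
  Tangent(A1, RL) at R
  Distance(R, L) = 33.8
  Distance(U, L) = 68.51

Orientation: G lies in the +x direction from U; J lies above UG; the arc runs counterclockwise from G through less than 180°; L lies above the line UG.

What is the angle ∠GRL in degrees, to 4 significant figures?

121.8°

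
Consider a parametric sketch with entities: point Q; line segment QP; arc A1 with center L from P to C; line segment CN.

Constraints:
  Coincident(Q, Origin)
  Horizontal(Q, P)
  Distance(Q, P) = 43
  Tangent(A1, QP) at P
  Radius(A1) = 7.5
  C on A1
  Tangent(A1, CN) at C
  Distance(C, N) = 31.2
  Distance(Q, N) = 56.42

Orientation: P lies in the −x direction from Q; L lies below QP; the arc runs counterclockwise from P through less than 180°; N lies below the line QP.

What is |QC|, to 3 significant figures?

51.1

Checks: Q = (0.00, 0.00) ✓; |LC| = 7.500 ✓; ∠(LC, CN) = 90.00° ✓; |CN| = 31.20 ✓; |QN| = 56.42 ✓.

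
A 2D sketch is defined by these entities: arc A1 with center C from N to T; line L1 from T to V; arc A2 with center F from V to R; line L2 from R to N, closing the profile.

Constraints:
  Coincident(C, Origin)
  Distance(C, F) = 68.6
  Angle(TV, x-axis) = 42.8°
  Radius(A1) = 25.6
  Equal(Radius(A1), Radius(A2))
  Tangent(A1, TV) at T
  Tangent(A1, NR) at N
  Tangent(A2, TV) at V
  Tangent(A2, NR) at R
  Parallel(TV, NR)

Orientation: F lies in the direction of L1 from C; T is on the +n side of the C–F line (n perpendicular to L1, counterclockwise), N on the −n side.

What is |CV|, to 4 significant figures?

73.22

The slot axis is L1's direction at 42.8°, so u = (cos 42.8°, sin 42.8°) = (0.7337, 0.6794) and n = (−sin 42.8°, cos 42.8°) = (-0.6794, 0.7337). C is at the origin and F lies 68.6 along u from C, so F = 68.6·u = (50.33, 46.61). Tangency of A1 to both parallel lines with radius 25.6 puts T and N at C ± 25.6·n: T = (-17.39, 18.78), N = (17.39, -18.78). Equal radii place V and R the same way about F: V = F + 25.6·n = (32.94, 65.39), R = F − 25.6·n = (67.73, 27.83). Then |CV| = |V − C| = 73.22.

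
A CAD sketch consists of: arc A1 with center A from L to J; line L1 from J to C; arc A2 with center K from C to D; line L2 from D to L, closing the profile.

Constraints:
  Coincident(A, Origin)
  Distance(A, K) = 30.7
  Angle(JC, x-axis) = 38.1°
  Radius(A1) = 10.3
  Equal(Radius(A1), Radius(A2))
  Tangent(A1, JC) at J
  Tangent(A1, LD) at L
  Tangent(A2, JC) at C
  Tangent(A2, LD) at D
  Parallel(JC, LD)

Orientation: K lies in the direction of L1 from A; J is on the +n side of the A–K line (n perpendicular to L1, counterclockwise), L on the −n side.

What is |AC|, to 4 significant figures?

32.38

Tangency of A1 to both parallel lines with radius 10.3 puts J and L at A ± 10.3·n: J = (-6.355, 8.105), L = (6.355, -8.105). Equal radii place C and D the same way about K: C = K + 10.3·n = (17.80, 27.05), D = K − 10.3·n = (30.51, 10.84). Then |AC| = |C − A| = 32.38.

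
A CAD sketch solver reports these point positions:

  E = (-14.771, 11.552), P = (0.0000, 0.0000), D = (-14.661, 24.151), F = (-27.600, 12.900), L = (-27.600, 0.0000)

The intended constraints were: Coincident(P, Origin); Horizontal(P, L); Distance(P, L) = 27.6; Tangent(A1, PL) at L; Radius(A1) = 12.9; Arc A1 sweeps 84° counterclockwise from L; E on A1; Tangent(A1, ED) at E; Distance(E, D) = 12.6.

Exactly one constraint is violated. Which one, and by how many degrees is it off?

Tangent(A1, ED) at E — off by 5.50°.

P = (0.00, 0.00) ✓; P.y = 0.00, L.y = 0.00 ✓; |PL| = 27.60 ✓; ∠(FL, LP) = 90.00° ✓; |FL| = 12.90 ✓; bearing(F→E) − bearing(F→L) = 84.00° ✓; |FE| = 12.90 ✓; ∠(FE, ED) = 84.50° ✗; |ED| = 12.60 ✓.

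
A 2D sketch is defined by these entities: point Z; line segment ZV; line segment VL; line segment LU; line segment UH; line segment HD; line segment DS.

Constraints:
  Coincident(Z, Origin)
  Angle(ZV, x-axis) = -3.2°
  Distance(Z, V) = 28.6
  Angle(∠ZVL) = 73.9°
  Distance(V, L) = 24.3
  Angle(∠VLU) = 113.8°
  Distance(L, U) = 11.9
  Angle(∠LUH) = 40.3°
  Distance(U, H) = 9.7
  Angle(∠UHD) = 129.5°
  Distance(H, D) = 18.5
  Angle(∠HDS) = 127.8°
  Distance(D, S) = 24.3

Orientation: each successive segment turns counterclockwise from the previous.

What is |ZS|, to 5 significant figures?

62.302

Z is at the origin; ZV runs at -3.2° with length 28.6, so V = (28.555, -1.5965). ∠ZVL = 73.9° gives VL at 102.90° from the x-axis; with |VL| = 24.3, L = (23.130, 22.090). ∠VLU = 113.8° gives LU at 169.10° from the x-axis; with |LU| = 11.9, U = (11.445, 24.340). ∠LUH = 40.3° gives UH at -51.200° from the x-axis; with |UH| = 9.7, H = (17.523, 16.781). ∠UHD = 129.5° gives HD at -0.70000° from the x-axis; with |HD| = 18.5, D = (36.022, 16.555). ∠HDS = 127.8° gives DS at 51.500° from the x-axis; with |DS| = 24.3, S = (51.149, 35.572). Then |ZS| = |S − Z| = 62.302.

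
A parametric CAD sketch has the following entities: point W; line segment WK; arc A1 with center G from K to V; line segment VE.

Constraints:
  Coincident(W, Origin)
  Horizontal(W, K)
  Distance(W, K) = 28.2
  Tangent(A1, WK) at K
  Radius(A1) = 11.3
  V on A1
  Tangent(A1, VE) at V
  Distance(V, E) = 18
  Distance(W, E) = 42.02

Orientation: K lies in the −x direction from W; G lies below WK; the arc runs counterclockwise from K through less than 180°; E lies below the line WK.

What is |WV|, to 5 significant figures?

41.417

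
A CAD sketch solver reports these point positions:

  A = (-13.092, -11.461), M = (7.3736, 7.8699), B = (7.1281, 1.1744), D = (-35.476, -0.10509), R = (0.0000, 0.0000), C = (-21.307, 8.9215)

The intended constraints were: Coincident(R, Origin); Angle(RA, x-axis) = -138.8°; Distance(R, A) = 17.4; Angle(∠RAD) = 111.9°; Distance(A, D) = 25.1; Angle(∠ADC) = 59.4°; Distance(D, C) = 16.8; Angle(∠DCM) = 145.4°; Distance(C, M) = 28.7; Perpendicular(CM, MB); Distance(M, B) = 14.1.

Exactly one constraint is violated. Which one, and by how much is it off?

Distance(M, B) = 14.1 — off by 7.40.

R = (0.00, 0.00) ✓; RA at -138.8° ✓; |RA| = 17.40 ✓; ∠RAD = 111.9° ✓; |AD| = 25.10 ✓; ∠ADC = 59.40° ✓; |DC| = 16.80 ✓; ∠DCM = 145.4° ✓; |CM| = 28.70 ✓; ∠(CM, MB) = 90.00° ✓; |MB| = 6.700 ✗.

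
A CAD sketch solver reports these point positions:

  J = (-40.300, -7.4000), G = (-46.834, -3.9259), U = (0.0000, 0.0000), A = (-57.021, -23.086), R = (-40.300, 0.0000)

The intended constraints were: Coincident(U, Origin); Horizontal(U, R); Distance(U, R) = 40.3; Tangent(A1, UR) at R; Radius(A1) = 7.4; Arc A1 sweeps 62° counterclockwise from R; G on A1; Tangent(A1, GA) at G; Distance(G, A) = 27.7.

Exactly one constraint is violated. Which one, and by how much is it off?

Distance(G, A) = 27.7 — off by 6.00.

U = (0.00, 0.00) ✓; U.y = 0.00, R.y = 0.00 ✓; |UR| = 40.30 ✓; ∠(JR, RU) = 90.00° ✓; |JR| = 7.400 ✓; bearing(J→G) − bearing(J→R) = 62.00° ✓; |JG| = 7.400 ✓; ∠(JG, GA) = 90.00° ✓; |GA| = 21.70 ✗.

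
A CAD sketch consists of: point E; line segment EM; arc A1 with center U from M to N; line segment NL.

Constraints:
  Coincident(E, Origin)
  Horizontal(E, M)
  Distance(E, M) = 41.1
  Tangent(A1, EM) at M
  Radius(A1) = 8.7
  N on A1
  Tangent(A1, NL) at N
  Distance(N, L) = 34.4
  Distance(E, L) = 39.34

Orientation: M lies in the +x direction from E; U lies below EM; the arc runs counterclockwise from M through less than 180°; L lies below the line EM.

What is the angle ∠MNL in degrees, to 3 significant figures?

149°

Checks: |UN| = 8.700 ✓; ∠(UN, NL) = 90.00° ✓; |NL| = 34.40 ✓; |EL| = 39.34 ✓.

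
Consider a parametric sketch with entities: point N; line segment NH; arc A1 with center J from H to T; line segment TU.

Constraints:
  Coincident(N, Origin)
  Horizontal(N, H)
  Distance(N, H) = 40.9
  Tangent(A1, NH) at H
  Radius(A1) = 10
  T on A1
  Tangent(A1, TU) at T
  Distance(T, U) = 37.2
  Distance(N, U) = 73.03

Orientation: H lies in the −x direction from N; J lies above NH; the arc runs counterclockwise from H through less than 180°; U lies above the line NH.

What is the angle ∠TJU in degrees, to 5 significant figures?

74.954°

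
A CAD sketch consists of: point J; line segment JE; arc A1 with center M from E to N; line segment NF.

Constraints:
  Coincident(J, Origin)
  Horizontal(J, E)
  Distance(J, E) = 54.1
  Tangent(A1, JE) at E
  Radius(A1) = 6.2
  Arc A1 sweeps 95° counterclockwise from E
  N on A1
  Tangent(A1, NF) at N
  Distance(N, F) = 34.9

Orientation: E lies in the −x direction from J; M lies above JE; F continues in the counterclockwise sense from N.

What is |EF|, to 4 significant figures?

41.63

J is at the origin; J and E share the same y with |JE| = 54.1 and E on the −x side, so E = (-54.10, 0.000). Since A1 is tangent to JE there, ME ⟂ JE, so M = E + (0, 6.2) = (-54.10, 6.200). On A1, E sits at bearing -90° from M; a 95° counterclockwise sweep puts N at bearing 5°, so N = M + 6.2·(cos 5°, sin 5°) = (-47.92, 6.740). Since A1 is tangent to NF there, MN ⟂ NF, so NF runs along (−sin 5°, cos 5°); with |NF| = 34.9, F = (-50.97, 41.51). Then |EF| = |F − E| = 41.63.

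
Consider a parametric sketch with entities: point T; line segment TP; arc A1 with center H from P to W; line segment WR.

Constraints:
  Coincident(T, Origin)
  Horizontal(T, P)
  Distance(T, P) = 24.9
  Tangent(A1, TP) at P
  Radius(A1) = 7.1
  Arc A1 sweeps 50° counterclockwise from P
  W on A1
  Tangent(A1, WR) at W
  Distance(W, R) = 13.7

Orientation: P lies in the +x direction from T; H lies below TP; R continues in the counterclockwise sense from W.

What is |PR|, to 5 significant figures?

19.306

On A1, P sits at bearing 90° from H; a 50° counterclockwise sweep puts W at bearing 140°, so W = H + 7.1·(cos 140°, sin 140°) = (19.461, -2.5362). The tangent condition forces HW to be normal to WR, so WR runs along (−sin 140°, cos 140°); with |WR| = 13.7, R = (10.655, -13.031). Then |PR| = |R − P| = 19.306.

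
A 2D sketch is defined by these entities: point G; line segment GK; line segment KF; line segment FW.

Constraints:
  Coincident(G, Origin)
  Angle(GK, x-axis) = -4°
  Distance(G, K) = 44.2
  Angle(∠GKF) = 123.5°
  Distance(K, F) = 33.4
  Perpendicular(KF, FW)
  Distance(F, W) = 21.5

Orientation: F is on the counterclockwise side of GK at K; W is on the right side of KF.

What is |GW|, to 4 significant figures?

82.13

∠GKF = 123.5°, so KF runs at -4.0° + (180° − 123.5°) = 52.50° from the x-axis; with |KF| = 33.4, F = K + 33.4·(cos 52.50°, sin 52.50°) = (64.42, 23.41). The perpendicularity gives FW at right angles to KF; with |FW| = 21.5 on the right of KF, W = F + 21.5·(0.7934, -0.6088) = (81.48, 10.33). Then |GW| = |W − G| = 82.13.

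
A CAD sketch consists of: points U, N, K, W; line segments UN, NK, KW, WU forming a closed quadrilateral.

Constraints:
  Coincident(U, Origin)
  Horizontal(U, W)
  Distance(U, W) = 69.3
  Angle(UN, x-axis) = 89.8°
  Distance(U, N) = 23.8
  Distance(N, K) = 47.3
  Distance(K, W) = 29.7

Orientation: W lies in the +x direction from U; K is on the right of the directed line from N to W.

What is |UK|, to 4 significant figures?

39.73

U is at the origin; UW is horizontal with |UW| = 69.3 and W in +x, so W = (69.3, 0). UN runs at 89.8° with |UN| = 23.8, so N = (0.08308, 23.80). K is determined by |NK| = 47.3 and |KW| = 29.7 together: it lies at the intersection of circle(N, 47.3) and circle(W, 29.7). With |NW| = 73.19, the foot of the radical line on NW is 45.85 from N and the perpendicular offset is √(47.3² − 45.85²) = 11.60. Taking the right-of-NW solution: K = (39.67, -2.083).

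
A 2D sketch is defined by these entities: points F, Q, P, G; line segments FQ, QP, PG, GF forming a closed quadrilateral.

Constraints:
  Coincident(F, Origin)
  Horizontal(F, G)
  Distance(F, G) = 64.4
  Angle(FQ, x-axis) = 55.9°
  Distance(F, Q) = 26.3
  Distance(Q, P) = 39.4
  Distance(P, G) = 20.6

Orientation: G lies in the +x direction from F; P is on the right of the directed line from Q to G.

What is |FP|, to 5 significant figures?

44.469

Checks: |QP| = 39.40 ✓; |PG| = 20.60 ✓.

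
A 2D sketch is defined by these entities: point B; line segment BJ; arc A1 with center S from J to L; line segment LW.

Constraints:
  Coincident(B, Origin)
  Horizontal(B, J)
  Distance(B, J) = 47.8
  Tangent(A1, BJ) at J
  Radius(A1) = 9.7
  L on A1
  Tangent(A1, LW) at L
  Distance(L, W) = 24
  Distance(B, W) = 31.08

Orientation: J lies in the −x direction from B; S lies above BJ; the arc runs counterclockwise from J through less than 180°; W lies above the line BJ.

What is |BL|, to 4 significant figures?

41.04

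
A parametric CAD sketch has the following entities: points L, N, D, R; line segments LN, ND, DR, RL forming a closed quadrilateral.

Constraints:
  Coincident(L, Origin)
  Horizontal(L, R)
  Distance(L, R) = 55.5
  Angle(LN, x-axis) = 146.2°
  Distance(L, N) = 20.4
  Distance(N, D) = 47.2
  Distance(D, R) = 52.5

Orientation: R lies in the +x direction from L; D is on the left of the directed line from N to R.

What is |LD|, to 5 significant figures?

44.709

L is at the origin; LR is horizontal with |LR| = 55.5 and R in +x, so R = (55.5, 0). LN runs at 146.2° with |LN| = 20.4, so N = (-16.952, 11.348). D is determined by |ND| = 47.2 and |DR| = 52.5 together: it lies at the intersection of circle(N, 47.2) and circle(R, 52.5). With |NR| = 73.335, the foot of the radical line on NR is 33.065 from N and the perpendicular offset is √(47.2² − 33.065²) = 33.683. Taking the left-of-NR solution: D = (20.927, 39.509).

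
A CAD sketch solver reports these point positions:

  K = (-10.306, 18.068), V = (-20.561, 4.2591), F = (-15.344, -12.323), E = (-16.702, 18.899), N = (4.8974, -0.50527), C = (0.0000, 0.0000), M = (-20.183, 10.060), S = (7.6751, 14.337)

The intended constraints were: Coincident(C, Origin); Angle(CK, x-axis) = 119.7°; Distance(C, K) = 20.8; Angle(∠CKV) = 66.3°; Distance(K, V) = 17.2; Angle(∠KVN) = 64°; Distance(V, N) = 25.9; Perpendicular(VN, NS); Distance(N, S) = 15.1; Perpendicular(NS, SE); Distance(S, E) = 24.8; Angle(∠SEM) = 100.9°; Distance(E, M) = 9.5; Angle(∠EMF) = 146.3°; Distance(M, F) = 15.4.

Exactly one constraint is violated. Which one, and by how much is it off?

Distance(M, F) = 15.4 — off by 7.50.

C = (0.00, 0.00) ✓; CK at 119.7° ✓; |CK| = 20.80 ✓; ∠CKV = 66.30° ✓; |KV| = 17.20 ✓; ∠KVN = 64.00° ✓; |VN| = 25.90 ✓; ∠(VN, NS) = 90.00° ✓; |NS| = 15.10 ✓; ∠(NS, SE) = 90.00° ✓; |SE| = 24.80 ✓; ∠SEM = 100.9° ✓; |EM| = 9.500 ✓; ∠EMF = 146.3° ✓; |MF| = 22.90 ✗.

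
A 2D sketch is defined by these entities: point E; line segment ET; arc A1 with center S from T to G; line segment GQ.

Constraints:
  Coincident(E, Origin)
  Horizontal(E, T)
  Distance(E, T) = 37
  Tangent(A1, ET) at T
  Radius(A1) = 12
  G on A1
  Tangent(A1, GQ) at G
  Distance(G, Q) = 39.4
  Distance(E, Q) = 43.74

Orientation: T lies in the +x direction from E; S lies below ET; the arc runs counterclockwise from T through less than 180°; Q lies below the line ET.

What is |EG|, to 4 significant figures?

27.02

Checks: |SG| = 12.00 ✓; ∠(SG, GQ) = 90.00° ✓; |GQ| = 39.40 ✓; |EQ| = 43.74 ✓.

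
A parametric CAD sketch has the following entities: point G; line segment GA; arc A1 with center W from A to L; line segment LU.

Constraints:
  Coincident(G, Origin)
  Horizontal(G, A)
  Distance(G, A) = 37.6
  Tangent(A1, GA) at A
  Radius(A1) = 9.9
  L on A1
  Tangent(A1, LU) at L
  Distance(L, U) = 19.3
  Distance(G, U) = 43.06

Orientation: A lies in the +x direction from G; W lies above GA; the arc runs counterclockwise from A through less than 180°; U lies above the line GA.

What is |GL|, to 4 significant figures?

47.60

Checks: |WL| = 9.900 ✓; ∠(WL, LU) = 90.00° ✓; |LU| = 19.30 ✓; |GU| = 43.06 ✓.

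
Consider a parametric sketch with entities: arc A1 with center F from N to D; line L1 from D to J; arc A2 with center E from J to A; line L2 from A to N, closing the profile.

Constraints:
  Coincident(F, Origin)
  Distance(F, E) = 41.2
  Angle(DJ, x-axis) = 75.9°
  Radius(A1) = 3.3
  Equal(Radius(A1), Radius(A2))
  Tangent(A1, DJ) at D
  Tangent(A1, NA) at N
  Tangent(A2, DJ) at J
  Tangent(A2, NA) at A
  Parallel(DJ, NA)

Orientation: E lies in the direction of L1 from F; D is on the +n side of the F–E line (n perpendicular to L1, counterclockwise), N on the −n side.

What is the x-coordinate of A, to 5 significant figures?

13.238

Tangency of A1 to both parallel lines with radius 3.3 puts D and N at F ± 3.3·n: D = (-3.2006, 0.80393), N = (3.2006, -0.80393). Equal radii place J and A the same way about E: J = E + 3.3·n = (6.8364, 40.763), A = E − 3.3·n = (13.238, 39.155). So A.x = 13.238.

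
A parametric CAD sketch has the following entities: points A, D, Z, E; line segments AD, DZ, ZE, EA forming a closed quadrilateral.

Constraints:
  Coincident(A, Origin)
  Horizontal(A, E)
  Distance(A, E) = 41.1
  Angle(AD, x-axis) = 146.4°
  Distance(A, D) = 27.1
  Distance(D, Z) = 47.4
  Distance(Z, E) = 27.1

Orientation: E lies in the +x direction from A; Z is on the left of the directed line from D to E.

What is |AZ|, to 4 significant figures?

32.42

Checks: |DZ| = 47.40 ✓; |ZE| = 27.10 ✓.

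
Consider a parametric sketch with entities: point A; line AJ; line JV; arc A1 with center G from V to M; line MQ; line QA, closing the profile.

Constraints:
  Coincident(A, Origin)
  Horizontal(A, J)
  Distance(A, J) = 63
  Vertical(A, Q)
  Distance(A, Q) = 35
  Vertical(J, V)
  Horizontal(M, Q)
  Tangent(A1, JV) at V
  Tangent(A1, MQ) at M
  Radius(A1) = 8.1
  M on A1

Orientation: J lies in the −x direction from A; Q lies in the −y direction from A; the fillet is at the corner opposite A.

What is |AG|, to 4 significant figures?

61.14

A is at the origin; A and J share the same y with |AJ| = 63.0 and J on the −x side, so J = (-63.00, 0.000). A and Q share the same x with |AQ| = 35.0 and Q on the −y side, so Q = (0.000, -35.00). The virtual corner opposite A is at (-63.00, -35.00). The tangent condition forces GV to be normal to JV and the tangent condition forces GM to be normal to MQ, with radius 8.1, so the center G sits 8.1 in from both sides at G = (-54.90, -26.90). Then |AG| = |G − A| = 61.14.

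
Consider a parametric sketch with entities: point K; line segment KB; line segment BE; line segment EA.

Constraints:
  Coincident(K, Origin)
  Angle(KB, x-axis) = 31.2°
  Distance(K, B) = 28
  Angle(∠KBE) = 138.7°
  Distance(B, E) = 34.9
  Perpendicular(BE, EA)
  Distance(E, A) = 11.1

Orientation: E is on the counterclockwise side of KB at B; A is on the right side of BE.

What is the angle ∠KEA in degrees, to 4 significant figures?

108.3°

K is at the origin; KB runs at 31.2° with length 28.0, so B = 28.0·(cos 31.2°, sin 31.2°) = (23.95, 14.50). ∠KBE = 138.7°, so BE runs at 31.2° + (180° − 138.7°) = 72.50° from the x-axis; with |BE| = 34.9, E = B + 34.9·(cos 72.50°, sin 72.50°) = (34.44, 47.79). The perpendicularity gives EA at right angles to BE; with |EA| = 11.1 on the right of BE, A = E + 11.1·(0.9537, -0.3007) = (45.03, 44.45). Then cos ∠KEA = EK·EA / (|EK||EA|), giving 108.3°.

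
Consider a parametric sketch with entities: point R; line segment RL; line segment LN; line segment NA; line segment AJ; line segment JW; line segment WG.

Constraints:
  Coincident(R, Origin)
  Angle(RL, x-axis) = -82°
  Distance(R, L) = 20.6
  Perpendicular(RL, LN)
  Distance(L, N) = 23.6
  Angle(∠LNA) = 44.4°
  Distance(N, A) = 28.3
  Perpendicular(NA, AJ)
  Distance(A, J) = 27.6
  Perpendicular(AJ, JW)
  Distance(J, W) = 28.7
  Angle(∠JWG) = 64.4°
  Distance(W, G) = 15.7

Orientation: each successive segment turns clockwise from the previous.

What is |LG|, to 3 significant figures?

10.9

R is at the origin; RL runs at -82.0° with length 20.6, so L = (2.87, -20.4). The perpendicularity gives LN at right angles to RL, so LN runs at -172°; with |LN| = 23.6, N = (-20.5, -23.7). ∠LNA = 44.4° gives NA at 52.4° from the x-axis; with |NA| = 28.3, A = (-3.24, -1.26). The perpendicularity gives AJ at right angles to NA, so AJ runs at -37.6°; with |AJ| = 27.6, J = (18.6, -18.1). The perpendicularity gives JW at right angles to AJ, so JW runs at -128°; with |JW| = 28.7, W = (1.12, -40.8). ∠JWG = 64.4° gives WG at 117° from the x-axis; with |WG| = 15.7, G = (-5.96, -26.8). Then |LG| = |G − L| = 10.9.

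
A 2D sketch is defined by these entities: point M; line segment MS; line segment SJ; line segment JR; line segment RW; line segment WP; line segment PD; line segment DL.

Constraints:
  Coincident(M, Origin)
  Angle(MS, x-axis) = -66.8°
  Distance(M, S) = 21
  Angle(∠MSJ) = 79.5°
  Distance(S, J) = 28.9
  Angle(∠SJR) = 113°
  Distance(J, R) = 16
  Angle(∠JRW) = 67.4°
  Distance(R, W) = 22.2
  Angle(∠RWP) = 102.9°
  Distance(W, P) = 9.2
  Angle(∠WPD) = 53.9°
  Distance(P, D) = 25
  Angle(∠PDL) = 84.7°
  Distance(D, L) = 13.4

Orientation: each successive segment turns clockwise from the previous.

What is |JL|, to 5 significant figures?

27.470

M is at the origin; MS runs at -66.8° with length 21.0, so S = (8.2728, -19.302). ∠MSJ = 79.5° gives SJ at -167.30° from the x-axis; with |SJ| = 28.9, J = (-19.920, -25.655). ∠SJR = 113.0° gives JR at 125.70° from the x-axis; with |JR| = 16.0, R = (-29.257, -12.662). ∠JRW = 67.4° gives RW at 13.100° from the x-axis; with |RW| = 22.2, W = (-7.6346, -7.6304). ∠RWP = 102.9° gives WP at -64.000° from the x-axis; with |WP| = 9.2, P = (-3.6015, -15.899). ∠WPD = 53.9° gives PD at 169.90° from the x-axis; with |PD| = 25.0, D = (-28.214, -11.515). ∠PDL = 84.7° gives DL at 74.600° from the x-axis; with |DL| = 13.4, L = (-24.656, 1.4037). Then |JL| = |L − J| = 27.470.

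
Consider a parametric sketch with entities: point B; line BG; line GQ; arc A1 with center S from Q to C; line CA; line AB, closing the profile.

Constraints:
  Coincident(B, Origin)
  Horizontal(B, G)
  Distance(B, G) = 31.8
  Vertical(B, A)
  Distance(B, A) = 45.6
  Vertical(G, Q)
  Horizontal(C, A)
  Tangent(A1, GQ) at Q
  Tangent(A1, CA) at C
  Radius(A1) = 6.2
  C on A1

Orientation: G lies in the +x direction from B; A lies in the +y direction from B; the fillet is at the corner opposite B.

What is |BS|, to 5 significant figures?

46.986

B is at the origin; B and G share the same y with |BG| = 31.8 and G on the +x side, so G = (31.800, 0.0000). B and A share the same x with |BA| = 45.6 and A on the +y side, so A = (0.0000, 45.600). The virtual corner opposite B is at (31.800, 45.600). Since A1 is tangent to GQ there, SQ ⟂ GQ and A1 meets CA tangentially, so SC is at right angles to CA, with radius 6.2, so the center S sits 6.2 in from both sides at S = (25.600, 39.400). Then |BS| = |S − B| = 46.986.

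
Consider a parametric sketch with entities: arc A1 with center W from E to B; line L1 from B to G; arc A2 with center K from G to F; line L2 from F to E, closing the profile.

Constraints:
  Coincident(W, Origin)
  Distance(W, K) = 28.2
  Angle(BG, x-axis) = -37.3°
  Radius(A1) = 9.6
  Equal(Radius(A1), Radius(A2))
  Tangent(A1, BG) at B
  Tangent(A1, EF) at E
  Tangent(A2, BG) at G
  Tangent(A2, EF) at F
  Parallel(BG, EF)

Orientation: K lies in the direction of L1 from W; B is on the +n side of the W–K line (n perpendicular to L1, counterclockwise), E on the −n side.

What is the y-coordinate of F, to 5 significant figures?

-24.725

Tangency of A1 to both parallel lines with radius 9.6 puts B and E at W ± 9.6·n: B = (5.8175, 7.6365), E = (-5.8175, -7.6365). Equal radii place G and F the same way about K: G = K + 9.6·n = (28.250, -9.4523), F = K − 9.6·n = (16.615, -24.725). So F.y = -24.725.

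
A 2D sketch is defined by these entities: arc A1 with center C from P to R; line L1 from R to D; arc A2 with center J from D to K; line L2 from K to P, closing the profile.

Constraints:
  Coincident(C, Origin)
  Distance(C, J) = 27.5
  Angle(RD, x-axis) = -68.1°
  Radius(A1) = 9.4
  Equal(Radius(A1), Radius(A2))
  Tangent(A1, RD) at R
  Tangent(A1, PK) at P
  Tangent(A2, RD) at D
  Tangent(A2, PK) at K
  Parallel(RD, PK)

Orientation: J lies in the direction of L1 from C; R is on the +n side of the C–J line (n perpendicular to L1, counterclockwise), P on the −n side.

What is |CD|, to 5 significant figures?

29.062

The slot axis is L1's direction at -68.1°, so u = (cos -68.1°, sin -68.1°) = (0.37299, -0.92784) and n = (−sin -68.1°, cos -68.1°) = (0.92784, 0.37299). C is at the origin and J lies 27.5 along u from C, so J = 27.5·u = (10.257, -25.515). Tangency of A1 to both parallel lines with radius 9.4 puts R and P at C ± 9.4·n: R = (8.7217, 3.5061), P = (-8.7217, -3.5061). Equal radii place D and K the same way about J: D = J + 9.4·n = (18.979, -22.009), K = J − 9.4·n = (1.5355, -29.022). Then |CD| = |D − C| = 29.062.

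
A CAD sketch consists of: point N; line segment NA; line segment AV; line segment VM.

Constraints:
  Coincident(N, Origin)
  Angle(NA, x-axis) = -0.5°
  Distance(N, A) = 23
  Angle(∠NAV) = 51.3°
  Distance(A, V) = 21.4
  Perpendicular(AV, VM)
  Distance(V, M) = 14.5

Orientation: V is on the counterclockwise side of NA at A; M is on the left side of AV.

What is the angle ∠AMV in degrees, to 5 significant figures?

55.880°

N is at the origin; NA runs at -0.5° with length 23.0, so A = 23.0·(cos -0.5°, sin -0.5°) = (22.999, -0.20071). ∠NAV = 51.3°, so AV runs at -0.5° + (180° − 51.3°) = 128.20° from the x-axis; with |AV| = 21.4, V = A + 21.4·(cos 128.20°, sin 128.20°) = (9.7652, 16.617). AV is perpendicular to VM; with |VM| = 14.5 on the left of AV, M = V + 14.5·(-0.78586, -0.61841) = (-1.6297, 7.6497). Then cos ∠AMV = MA·MV / (|MA||MV|), giving 55.880°.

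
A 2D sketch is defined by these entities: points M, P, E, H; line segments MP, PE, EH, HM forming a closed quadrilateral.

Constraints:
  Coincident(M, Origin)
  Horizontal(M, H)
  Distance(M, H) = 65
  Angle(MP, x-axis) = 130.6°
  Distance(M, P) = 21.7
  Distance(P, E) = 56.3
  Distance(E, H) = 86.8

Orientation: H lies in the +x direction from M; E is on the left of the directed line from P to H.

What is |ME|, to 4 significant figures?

68.04

Checks: |PE| = 56.30 ✓; |EH| = 86.80 ✓.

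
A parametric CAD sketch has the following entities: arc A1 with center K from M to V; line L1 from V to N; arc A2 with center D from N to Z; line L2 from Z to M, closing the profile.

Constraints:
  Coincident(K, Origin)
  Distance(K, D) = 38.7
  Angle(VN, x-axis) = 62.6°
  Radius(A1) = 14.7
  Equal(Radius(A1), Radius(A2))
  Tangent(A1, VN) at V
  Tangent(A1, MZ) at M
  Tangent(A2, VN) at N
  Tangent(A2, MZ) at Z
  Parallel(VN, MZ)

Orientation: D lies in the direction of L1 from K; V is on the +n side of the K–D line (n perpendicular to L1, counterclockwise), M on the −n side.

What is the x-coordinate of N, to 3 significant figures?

4.76

The slot axis is L1's direction at 62.6°, so u = (cos 62.6°, sin 62.6°) = (0.460, 0.888) and n = (−sin 62.6°, cos 62.6°) = (-0.888, 0.460). K is at the origin and D lies 38.7 along u from K, so D = 38.7·u = (17.8, 34.4). Tangency of A1 to both parallel lines with radius 14.7 puts V and M at K ± 14.7·n: V = (-13.1, 6.76), M = (13.1, -6.76). Equal radii place N and Z the same way about D: N = D + 14.7·n = (4.76, 41.1), Z = D − 14.7·n = (30.9, 27.6). So N.x = 4.76.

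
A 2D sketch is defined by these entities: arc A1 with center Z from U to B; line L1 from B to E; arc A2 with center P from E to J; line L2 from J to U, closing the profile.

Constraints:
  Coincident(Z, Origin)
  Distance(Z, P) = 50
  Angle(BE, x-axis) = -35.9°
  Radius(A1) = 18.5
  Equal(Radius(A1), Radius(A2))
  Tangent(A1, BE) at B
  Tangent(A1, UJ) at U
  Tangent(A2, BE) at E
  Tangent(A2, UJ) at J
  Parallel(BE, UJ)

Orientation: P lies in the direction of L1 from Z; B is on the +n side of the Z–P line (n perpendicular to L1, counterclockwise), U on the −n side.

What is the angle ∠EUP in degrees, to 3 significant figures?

16.2°

The slot axis is L1's direction at -35.9°, so u = (cos -35.9°, sin -35.9°) = (0.810, -0.586) and n = (−sin -35.9°, cos -35.9°) = (0.586, 0.810). Z is at the origin and P lies 50.0 along u from Z, so P = 50.0·u = (40.5, -29.3). Tangency of A1 to both parallel lines with radius 18.5 puts B and U at Z ± 18.5·n: B = (10.8, 15.0), U = (-10.8, -15.0). Equal radii place E and J the same way about P: E = P + 18.5·n = (51.3, -14.3), J = P − 18.5·n = (29.7, -44.3). Then cos ∠EUP = UE·UP / (|UE||UP|), giving 16.2°.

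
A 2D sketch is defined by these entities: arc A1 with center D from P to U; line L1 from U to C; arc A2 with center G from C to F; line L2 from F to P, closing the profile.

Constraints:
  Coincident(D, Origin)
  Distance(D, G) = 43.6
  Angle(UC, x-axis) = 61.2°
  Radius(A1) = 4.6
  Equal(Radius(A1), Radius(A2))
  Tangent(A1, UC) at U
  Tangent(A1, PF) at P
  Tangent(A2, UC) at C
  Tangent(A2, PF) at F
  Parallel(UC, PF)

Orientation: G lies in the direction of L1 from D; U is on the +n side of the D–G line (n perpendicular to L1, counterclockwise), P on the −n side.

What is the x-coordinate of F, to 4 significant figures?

25.04

Tangency of A1 to both parallel lines with radius 4.6 puts U and P at D ± 4.6·n: U = (-4.031, 2.216), P = (4.031, -2.216). Equal radii place C and F the same way about G: C = G + 4.6·n = (16.97, 40.42), F = G − 4.6·n = (25.04, 35.99). So F.x = 25.04.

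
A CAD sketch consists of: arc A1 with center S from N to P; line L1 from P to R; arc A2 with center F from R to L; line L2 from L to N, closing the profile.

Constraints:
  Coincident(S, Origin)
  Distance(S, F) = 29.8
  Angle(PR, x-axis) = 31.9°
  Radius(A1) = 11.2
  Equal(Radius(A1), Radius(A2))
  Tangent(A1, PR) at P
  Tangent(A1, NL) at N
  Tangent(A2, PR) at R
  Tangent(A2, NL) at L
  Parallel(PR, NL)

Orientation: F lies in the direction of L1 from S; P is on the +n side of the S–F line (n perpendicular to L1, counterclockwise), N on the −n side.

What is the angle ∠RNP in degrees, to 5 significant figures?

53.069°

The slot axis is L1's direction at 31.9°, so u = (cos 31.9°, sin 31.9°) = (0.84897, 0.52844) and n = (−sin 31.9°, cos 31.9°) = (-0.52844, 0.84897). S is at the origin and F lies 29.8 along u from S, so F = 29.8·u = (25.299, 15.747). Tangency of A1 to both parallel lines with radius 11.2 puts P and N at S ± 11.2·n: P = (-5.9185, 9.5085), N = (5.9185, -9.5085). Equal radii place R and L the same way about F: R = F + 11.2·n = (19.381, 25.256), L = F − 11.2·n = (31.218, 6.2390). Then cos ∠RNP = NR·NP / (|NR||NP|), giving 53.069°.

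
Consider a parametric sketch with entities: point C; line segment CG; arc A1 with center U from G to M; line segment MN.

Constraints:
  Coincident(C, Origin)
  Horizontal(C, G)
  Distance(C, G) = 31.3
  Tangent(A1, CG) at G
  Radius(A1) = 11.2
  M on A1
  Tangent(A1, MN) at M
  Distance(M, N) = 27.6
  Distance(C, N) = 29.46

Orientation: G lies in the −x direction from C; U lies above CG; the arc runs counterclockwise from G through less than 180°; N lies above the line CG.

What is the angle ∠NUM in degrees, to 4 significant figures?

67.91°

C is at the origin; CG is horizontal with |CG| = 31.3 and G on the −x side, so G = (-31.30, 0.000). Tangency of A1 to CG means the radius UG is perpendicular to CG, so U = G + (0, 11.2) = (-31.30, 11.20). Since UM ⟂ MN (tangency), |UN| = √(11.2² + 27.6²) = 29.79 regardless of where M sits on A1. So N lies on both circle(C, 29.46) and circle(U, 29.79); the above-CG intersection is N = (-7.116, 28.59). M is the foot of the tangent from N: M = (-21.82, 5.232).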